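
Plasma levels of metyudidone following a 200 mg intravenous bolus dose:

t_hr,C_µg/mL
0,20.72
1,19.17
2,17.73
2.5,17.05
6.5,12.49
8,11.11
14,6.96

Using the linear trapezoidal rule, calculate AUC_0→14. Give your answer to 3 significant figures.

AUC = 178 µg/mL·hr

Trapezoidal AUC_0→14:
  [0→1]: (20.72+19.17)/2 × 1 = 19.945
  [1→2]: (19.17+17.73)/2 × 1 = 18.45
  [2→2.5]: (17.73+17.05)/2 × 0.5 = 8.695
  [2.5→6.5]: (17.05+12.49)/2 × 4 = 59.08
  [6.5→8]: (12.49+11.11)/2 × 1.5 = 17.7
  [8→14]: (11.11+6.96)/2 × 6 = 54.21
  Sum = 178.08 µg/mL·hr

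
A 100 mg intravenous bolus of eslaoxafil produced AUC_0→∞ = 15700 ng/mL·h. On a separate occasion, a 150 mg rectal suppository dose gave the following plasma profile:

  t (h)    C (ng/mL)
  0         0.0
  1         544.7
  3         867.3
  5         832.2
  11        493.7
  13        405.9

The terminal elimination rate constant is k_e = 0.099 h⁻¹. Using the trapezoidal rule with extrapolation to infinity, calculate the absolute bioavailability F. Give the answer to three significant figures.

Trapezoidal AUC_0→13 (rectal suppository):
  [0→1]: (0.0+544.7)/2 × 1 = 272.35
  [1→3]: (544.7+867.3)/2 × 2 = 1412.0
  [3→5]: (867.3+832.2)/2 × 2 = 1699.5
  [5→11]: (832.2+493.7)/2 × 6 = 3977.7
  [11→13]: (493.7+405.9)/2 × 2 = 899.6
  Sum = 8261.15 ng/mL·h
Tail: C_last/k_e = 405.9/0.099 = 4100.000
AUC_0→∞ (rectal suppository) = 8261.15 + 4100.000 = 12361.15 ng/mL·h
F = (AUC_ev/D_ev)/(AUC_iv/D_iv) = (12361.15/150)/(15700/100) = 82.4077/157 = 0.5249

F = 0.525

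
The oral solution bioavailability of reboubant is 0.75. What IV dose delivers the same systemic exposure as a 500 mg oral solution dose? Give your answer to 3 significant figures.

D_iv = 375 mg

Systemic exposure from an extravascular dose = F × D_ev, so the equivalent IV dose is F × D_ev.
D_iv = F × D_ev = 0.75 × 500 = 375 mg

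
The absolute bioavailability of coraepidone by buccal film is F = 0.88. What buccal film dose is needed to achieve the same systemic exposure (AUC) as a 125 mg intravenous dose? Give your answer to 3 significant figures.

For equal systemic exposure: F × D_ev = D_iv
D_ev = D_iv / F = 125 / 0.88 = 142.045 mg

D_buccal = 142 mg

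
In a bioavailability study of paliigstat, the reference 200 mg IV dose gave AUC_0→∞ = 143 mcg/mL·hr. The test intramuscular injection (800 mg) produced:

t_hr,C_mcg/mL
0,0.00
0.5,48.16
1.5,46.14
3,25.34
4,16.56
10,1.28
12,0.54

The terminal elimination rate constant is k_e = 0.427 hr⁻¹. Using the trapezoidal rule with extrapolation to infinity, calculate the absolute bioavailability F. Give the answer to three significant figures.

F = 0.333

Trapezoidal AUC_0→12 (intramuscular injection):
  [0→0.5]: (0.00+48.16)/2 × 0.5 = 12.04
  [0.5→1.5]: (48.16+46.14)/2 × 1 = 47.15
  [1.5→3]: (46.14+25.34)/2 × 1.5 = 53.61
  [3→4]: (25.34+16.56)/2 × 1 = 20.95
  [4→10]: (16.56+1.28)/2 × 6 = 53.52
  [10→12]: (1.28+0.54)/2 × 2 = 1.82
  Sum = 189.09 mcg/mL·hr
Tail: C_last/k_e = 0.54/0.427 = 1.265
AUC_0→∞ (intramuscular injection) = 189.09 + 1.265 = 190.355 mcg/mL·hr
F = (AUC_ev/D_ev)/(AUC_iv/D_iv) = (190.355/800)/(143/200) = 0.23794375/0.715 = 0.3328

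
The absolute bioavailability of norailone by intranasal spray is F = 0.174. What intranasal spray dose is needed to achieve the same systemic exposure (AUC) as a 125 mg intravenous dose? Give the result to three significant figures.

For equal systemic exposure: F × D_ev = D_iv
D_ev = D_iv / F = 125 / 0.174 = 718.391 mg

D_intranasal = 718 mg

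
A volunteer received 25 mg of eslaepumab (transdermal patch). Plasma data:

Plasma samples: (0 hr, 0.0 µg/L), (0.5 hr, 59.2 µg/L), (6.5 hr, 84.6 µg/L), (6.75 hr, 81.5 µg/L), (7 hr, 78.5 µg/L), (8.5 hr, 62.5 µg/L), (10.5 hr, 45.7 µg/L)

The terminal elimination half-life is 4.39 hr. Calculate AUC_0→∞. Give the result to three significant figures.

Trapezoidal AUC_0→10.5:
  [0→0.5]: (0.0+59.2)/2 × 0.5 = 14.8
  [0.5→6.5]: (59.2+84.6)/2 × 6 = 431.4
  [6.5→6.75]: (84.6+81.5)/2 × 0.25 = 20.7625
  [6.75→7]: (81.5+78.5)/2 × 0.25 = 20.0
  [7→8.5]: (78.5+62.5)/2 × 1.5 = 105.75
  [8.5→10.5]: (62.5+45.7)/2 × 2 = 108.2
  Sum = 700.9125 µg/L·hr
k_e = ln2 / t½ = 0.693147 / 4.39 = 0.1579 hr^-1
Extrapolated tail: C_last / k_e = 45.7 / 0.1579 = 289.424
AUC_0→∞ = 700.9125 + 289.424 = 990.3365 µg/L·hr

AUC = 990 µg/L·hr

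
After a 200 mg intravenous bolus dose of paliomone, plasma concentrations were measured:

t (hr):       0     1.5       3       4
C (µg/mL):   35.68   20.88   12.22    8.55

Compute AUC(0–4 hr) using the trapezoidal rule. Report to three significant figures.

AUC = 77.6 µg/mL·hr

Trapezoidal AUC_0→4:
  [0→1.5]: (35.68+20.88)/2 × 1.5 = 42.42
  [1.5→3]: (20.88+12.22)/2 × 1.5 = 24.825
  [3→4]: (12.22+8.55)/2 × 1 = 10.385
  Sum = 77.63 µg/mL·hr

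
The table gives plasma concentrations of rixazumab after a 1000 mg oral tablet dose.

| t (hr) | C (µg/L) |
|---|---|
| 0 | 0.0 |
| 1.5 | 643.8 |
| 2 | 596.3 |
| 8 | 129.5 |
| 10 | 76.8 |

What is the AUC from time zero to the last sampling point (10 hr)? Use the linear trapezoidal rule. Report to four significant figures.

AUC = 3177 µg/L·hr

Trapezoidal AUC_0→10:
  [0→1.5]: (0.0+643.8)/2 × 1.5 = 482.85
  [1.5→2]: (643.8+596.3)/2 × 0.5 = 310.025
  [2→8]: (596.3+129.5)/2 × 6 = 2177.4
  [8→10]: (129.5+76.8)/2 × 2 = 206.3
  Sum = 3176.575 µg/L·hr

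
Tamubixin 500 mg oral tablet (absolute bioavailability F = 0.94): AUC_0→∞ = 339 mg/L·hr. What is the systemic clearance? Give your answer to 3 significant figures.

CL = F × Dose / AUC_0→∞
   = 0.94 × 500 / 339 = 1.38643 L/hr

CL = 1.39 L/hr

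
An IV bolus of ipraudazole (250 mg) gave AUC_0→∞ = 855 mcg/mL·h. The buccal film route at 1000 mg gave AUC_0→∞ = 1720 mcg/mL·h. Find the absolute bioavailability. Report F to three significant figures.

F = (AUC_ev / D_ev) / (AUC_iv / D_iv)
  = (1720/1000) / (855/250)
  = 1.72 / 3.42 = 0.5029

F = 0.503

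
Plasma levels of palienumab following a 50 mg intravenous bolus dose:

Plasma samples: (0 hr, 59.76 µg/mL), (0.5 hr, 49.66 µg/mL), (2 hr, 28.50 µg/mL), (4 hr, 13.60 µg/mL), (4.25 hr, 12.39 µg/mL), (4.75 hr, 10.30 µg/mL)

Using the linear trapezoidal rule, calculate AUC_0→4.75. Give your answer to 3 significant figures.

AUC = 137 µg/mL·hr

Trapezoidal AUC_0→4.75:
  [0→0.5]: (59.76+49.66)/2 × 0.5 = 27.355
  [0.5→2]: (49.66+28.50)/2 × 1.5 = 58.62
  [2→4]: (28.50+13.60)/2 × 2 = 42.1
  [4→4.25]: (13.60+12.39)/2 × 0.25 = 3.24875
  [4.25→4.75]: (12.39+10.30)/2 × 0.5 = 5.6725
  Sum = 136.99625 µg/mL·hr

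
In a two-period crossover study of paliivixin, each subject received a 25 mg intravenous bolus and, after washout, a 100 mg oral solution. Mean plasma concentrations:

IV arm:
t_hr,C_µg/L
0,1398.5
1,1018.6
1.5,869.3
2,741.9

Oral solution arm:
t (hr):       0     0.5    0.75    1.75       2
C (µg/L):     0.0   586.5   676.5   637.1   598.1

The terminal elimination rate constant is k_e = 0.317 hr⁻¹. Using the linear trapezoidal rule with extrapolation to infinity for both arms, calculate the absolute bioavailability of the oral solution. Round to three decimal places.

F = 0.170

Trapezoidal AUC_0→2 (IV):
  [0→1]: (1398.5+1018.6)/2 × 1 = 1208.55
  [1→1.5]: (1018.6+869.3)/2 × 0.5 = 471.975
  [1.5→2]: (869.3+741.9)/2 × 0.5 = 402.8
  Sum = 2083.325 µg/L·hr
IV tail: 741.9/0.317 = 2340.379; AUC_iv,0→∞ = 2083.325 + 2340.379 = 4423.704 µg/L·hr
Trapezoidal AUC_0→2 (oral solution):
  [0→0.5]: (0.0+586.5)/2 × 0.5 = 146.625
  [0.5→0.75]: (586.5+676.5)/2 × 0.25 = 157.875
  [0.75→1.75]: (676.5+637.1)/2 × 1 = 656.8
  [1.75→2]: (637.1+598.1)/2 × 0.25 = 154.4
  Sum = 1115.7 µg/L·hr
oral solution tail: 598.1/0.317 = 1886.751; AUC_ev,0→∞ = 1115.7 + 1886.751 = 3002.451 µg/L·hr
F = (AUC_ev/D_ev)/(AUC_iv/D_iv) = (3002.451/100)/(4423.704/25) = 30.02451/176.94816 = 0.1697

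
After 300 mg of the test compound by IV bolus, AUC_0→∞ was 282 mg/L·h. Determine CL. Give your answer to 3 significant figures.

CL = 1.06 L/h

CL = Dose_iv / AUC_0→∞
   = 300 / 282 = 1.06383 L/h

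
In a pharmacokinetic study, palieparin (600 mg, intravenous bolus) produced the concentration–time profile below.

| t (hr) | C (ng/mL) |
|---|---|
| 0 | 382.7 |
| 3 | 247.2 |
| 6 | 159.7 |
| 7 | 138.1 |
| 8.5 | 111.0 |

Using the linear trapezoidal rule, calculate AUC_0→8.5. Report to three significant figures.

AUC = 1890 ng/mL·hr

Trapezoidal AUC_0→8.5:
  [0→3]: (382.7+247.2)/2 × 3 = 944.85
  [3→6]: (247.2+159.7)/2 × 3 = 610.35
  [6→7]: (159.7+138.1)/2 × 1 = 148.9
  [7→8.5]: (138.1+111.0)/2 × 1.5 = 186.825
  Sum = 1890.925 ng/mL·hr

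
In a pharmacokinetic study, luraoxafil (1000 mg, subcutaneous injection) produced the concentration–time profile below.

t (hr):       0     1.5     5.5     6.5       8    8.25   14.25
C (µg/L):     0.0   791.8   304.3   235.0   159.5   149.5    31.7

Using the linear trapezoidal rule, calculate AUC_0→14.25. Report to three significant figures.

AUC = 3930 µg/L·hr

Trapezoidal AUC_0→14.25:
  [0→1.5]: (0.0+791.8)/2 × 1.5 = 593.85
  [1.5→5.5]: (791.8+304.3)/2 × 4 = 2192.2
  [5.5→6.5]: (304.3+235.0)/2 × 1 = 269.65
  [6.5→8]: (235.0+159.5)/2 × 1.5 = 295.875
  [8→8.25]: (159.5+149.5)/2 × 0.25 = 38.625
  [8.25→14.25]: (149.5+31.7)/2 × 6 = 543.6
  Sum = 3933.8 µg/L·hr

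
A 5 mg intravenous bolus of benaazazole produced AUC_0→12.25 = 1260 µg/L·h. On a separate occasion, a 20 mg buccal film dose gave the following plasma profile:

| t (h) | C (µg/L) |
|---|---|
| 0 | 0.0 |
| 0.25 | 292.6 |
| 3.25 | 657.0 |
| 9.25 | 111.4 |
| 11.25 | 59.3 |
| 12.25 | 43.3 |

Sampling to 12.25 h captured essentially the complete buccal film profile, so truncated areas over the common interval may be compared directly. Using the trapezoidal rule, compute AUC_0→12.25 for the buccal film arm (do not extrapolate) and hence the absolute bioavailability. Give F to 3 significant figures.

Trapezoidal AUC_0→12.25 (buccal film):
  [0→0.25]: (0.0+292.6)/2 × 0.25 = 36.575
  [0.25→3.25]: (292.6+657.0)/2 × 3 = 1424.4
  [3.25→9.25]: (657.0+111.4)/2 × 6 = 2305.2
  [9.25→11.25]: (111.4+59.3)/2 × 2 = 170.7
  [11.25→12.25]: (59.3+43.3)/2 × 1 = 51.3
  Sum = 3988.175 µg/L·h
F = (AUC_ev/D_ev)/(AUC_iv/D_iv) = (3988.175/20)/(1260/5) = 199.40875/252 = 0.7913

F = 0.791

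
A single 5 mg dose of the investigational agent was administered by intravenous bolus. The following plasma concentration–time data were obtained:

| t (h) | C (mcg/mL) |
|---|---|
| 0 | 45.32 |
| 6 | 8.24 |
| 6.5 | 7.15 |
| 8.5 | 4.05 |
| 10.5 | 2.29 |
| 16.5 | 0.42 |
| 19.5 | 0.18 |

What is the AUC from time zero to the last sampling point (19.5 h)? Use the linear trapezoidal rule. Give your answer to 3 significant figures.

AUC = 191 mcg/mL·h

Trapezoidal AUC_0→19.5:
  [0→6]: (45.32+8.24)/2 × 6 = 160.68
  [6→6.5]: (8.24+7.15)/2 × 0.5 = 3.8475
  [6.5→8.5]: (7.15+4.05)/2 × 2 = 11.2
  [8.5→10.5]: (4.05+2.29)/2 × 2 = 6.34
  [10.5→16.5]: (2.29+0.42)/2 × 6 = 8.13
  [16.5→19.5]: (0.42+0.18)/2 × 3 = 0.9
  Sum = 191.0975 mcg/mL·h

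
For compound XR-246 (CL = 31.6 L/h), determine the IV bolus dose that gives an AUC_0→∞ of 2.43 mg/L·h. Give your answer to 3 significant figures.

Dose_iv = CL × AUC_0→∞
     = 31.6 × 2.43 = 76.788 mg

Dose = 76.8 mg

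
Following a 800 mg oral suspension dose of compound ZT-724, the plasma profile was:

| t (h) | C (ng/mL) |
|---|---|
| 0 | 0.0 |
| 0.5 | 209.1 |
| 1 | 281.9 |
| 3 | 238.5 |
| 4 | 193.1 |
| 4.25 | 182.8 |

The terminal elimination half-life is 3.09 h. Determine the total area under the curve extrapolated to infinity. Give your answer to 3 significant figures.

Trapezoidal AUC_0→4.25:
  [0→0.5]: (0.0+209.1)/2 × 0.5 = 52.275
  [0.5→1]: (209.1+281.9)/2 × 0.5 = 122.75
  [1→3]: (281.9+238.5)/2 × 2 = 520.4
  [3→4]: (238.5+193.1)/2 × 1 = 215.8
  [4→4.25]: (193.1+182.8)/2 × 0.25 = 46.9875
  Sum = 958.2125 ng/mL·h
k_e = ln2 / t½ = 0.693147 / 3.09 = 0.2243 h^-1
Extrapolated tail: C_last / k_e = 182.8 / 0.2243 = 814.980
AUC_0→∞ = 958.2125 + 814.980 = 1773.1925 ng/mL·h

AUC = 1770 ng/mL·h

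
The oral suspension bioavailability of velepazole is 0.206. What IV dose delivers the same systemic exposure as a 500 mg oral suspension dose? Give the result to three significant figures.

Systemic exposure from an extravascular dose = F × D_ev, so the equivalent IV dose is F × D_ev.
D_iv = F × D_ev = 0.206 × 500 = 103 mg

D_iv = 103 mg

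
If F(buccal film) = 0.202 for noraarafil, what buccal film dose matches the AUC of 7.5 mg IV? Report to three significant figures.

For equal systemic exposure: F × D_ev = D_iv
D_ev = D_iv / F = 7.5 / 0.202 = 37.1287 mg

D_buccal = 37.1 mg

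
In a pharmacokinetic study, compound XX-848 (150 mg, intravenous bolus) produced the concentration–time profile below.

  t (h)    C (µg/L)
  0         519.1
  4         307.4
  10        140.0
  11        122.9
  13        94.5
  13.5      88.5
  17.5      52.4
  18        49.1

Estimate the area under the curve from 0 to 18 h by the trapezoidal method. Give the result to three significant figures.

AUC = 3700 µg/L·h

Trapezoidal AUC_0→18:
  [0→4]: (519.1+307.4)/2 × 4 = 1653.0
  [4→10]: (307.4+140.0)/2 × 6 = 1342.2
  [10→11]: (140.0+122.9)/2 × 1 = 131.45
  [11→13]: (122.9+94.5)/2 × 2 = 217.4
  [13→13.5]: (94.5+88.5)/2 × 0.5 = 45.75
  [13.5→17.5]: (88.5+52.4)/2 × 4 = 281.8
  [17.5→18]: (52.4+49.1)/2 × 0.5 = 25.375
  Sum = 3696.975 µg/L·h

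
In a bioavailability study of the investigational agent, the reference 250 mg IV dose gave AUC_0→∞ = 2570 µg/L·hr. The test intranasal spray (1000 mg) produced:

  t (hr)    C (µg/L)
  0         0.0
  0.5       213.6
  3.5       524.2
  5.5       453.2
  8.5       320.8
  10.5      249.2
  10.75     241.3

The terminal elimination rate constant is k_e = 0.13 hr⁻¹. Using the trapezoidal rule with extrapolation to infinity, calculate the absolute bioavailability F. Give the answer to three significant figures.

Trapezoidal AUC_0→10.75 (intranasal spray):
  [0→0.5]: (0.0+213.6)/2 × 0.5 = 53.4
  [0.5→3.5]: (213.6+524.2)/2 × 3 = 1106.7
  [3.5→5.5]: (524.2+453.2)/2 × 2 = 977.4
  [5.5→8.5]: (453.2+320.8)/2 × 3 = 1161.0
  [8.5→10.5]: (320.8+249.2)/2 × 2 = 570.0
  [10.5→10.75]: (249.2+241.3)/2 × 0.25 = 61.3125
  Sum = 3929.8125 µg/L·hr
Tail: C_last/k_e = 241.3/0.13 = 1856.154
AUC_0→∞ (intranasal spray) = 3929.8125 + 1856.154 = 5785.9665 µg/L·hr
F = (AUC_ev/D_ev)/(AUC_iv/D_iv) = (5785.9665/1000)/(2570/250) = 5.7859665/10.28 = 0.5628

F = 0.563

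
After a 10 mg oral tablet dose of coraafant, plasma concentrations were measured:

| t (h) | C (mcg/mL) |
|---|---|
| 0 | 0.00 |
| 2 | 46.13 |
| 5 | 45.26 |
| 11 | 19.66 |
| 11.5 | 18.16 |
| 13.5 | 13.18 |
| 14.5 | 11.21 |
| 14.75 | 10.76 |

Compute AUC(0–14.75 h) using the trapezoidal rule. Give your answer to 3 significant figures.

Trapezoidal AUC_0→14.75:
  [0→2]: (0.00+46.13)/2 × 2 = 46.13
  [2→5]: (46.13+45.26)/2 × 3 = 137.085
  [5→11]: (45.26+19.66)/2 × 6 = 194.76
  [11→11.5]: (19.66+18.16)/2 × 0.5 = 9.455
  [11.5→13.5]: (18.16+13.18)/2 × 2 = 31.34
  [13.5→14.5]: (13.18+11.21)/2 × 1 = 12.195
  [14.5→14.75]: (11.21+10.76)/2 × 0.25 = 2.74625
  Sum = 433.71125 mcg/mL·h

AUC = 434 mcg/mL·h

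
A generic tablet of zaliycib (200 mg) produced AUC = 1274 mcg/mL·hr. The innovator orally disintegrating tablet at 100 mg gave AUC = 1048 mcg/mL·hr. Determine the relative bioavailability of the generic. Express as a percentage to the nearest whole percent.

F_rel = 61%

F_rel = (AUC_test/D_test) / (AUC_ref/D_ref)
      = (1274/200) / (1048/100)
      = 6.37 / 10.48 = 0.6078 = 60.78%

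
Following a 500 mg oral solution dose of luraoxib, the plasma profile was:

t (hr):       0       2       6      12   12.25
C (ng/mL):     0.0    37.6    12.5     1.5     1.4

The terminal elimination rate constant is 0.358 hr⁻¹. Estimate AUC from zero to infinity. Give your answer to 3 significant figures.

Trapezoidal AUC_0→12.25:
  [0→2]: (0.0+37.6)/2 × 2 = 37.6
  [2→6]: (37.6+12.5)/2 × 4 = 100.2
  [6→12]: (12.5+1.5)/2 × 6 = 42.0
  [12→12.25]: (1.5+1.4)/2 × 0.25 = 0.3625
  Sum = 180.1625 ng/mL·hr
Extrapolated tail: C_last / k_e = 1.4 / 0.358 = 3.911
AUC_0→∞ = 180.1625 + 3.911 = 184.0735 ng/mL·hr

AUC = 184 ng/mL·hr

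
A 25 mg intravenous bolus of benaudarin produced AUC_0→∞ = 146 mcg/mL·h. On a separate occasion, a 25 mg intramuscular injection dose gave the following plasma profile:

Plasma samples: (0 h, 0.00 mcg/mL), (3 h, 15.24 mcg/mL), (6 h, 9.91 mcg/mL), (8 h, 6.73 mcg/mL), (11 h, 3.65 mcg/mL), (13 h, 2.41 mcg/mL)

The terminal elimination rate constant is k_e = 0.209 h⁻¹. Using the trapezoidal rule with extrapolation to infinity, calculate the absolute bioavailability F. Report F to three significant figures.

F = 0.756

Trapezoidal AUC_0→13 (intramuscular injection):
  [0→3]: (0.00+15.24)/2 × 3 = 22.86
  [3→6]: (15.24+9.91)/2 × 3 = 37.725
  [6→8]: (9.91+6.73)/2 × 2 = 16.64
  [8→11]: (6.73+3.65)/2 × 3 = 15.57
  [11→13]: (3.65+2.41)/2 × 2 = 6.06
  Sum = 98.855 mcg/mL·h
Tail: C_last/k_e = 2.41/0.209 = 11.531
AUC_0→∞ (intramuscular injection) = 98.855 + 11.531 = 110.386 mcg/mL·h
F = (AUC_ev/D_ev)/(AUC_iv/D_iv) = (110.386/25)/(146/25) = 4.41544/5.84 = 0.7561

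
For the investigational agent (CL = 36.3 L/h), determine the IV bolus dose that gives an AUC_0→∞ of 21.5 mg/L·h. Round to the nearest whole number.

Dose_iv = CL × AUC_0→∞
     = 36.3 × 21.5 = 780.45 mg

Dose = 780 mg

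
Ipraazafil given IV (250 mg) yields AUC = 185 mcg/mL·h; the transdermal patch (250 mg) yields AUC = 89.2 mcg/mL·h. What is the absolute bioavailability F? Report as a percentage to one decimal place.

F = 48.2%

F = (AUC_ev / D_ev) / (AUC_iv / D_iv)
  = (89.2/250) / (185/250)
  = 0.3568 / 0.74 = 0.4822
  = 48.22%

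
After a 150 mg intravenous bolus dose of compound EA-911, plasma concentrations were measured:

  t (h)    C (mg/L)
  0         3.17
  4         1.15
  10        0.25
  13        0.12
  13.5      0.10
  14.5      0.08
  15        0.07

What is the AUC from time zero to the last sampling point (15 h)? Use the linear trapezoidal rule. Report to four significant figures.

AUC = 13.58 mg/L·h

Trapezoidal AUC_0→15:
  [0→4]: (3.17+1.15)/2 × 4 = 8.64
  [4→10]: (1.15+0.25)/2 × 6 = 4.2
  [10→13]: (0.25+0.12)/2 × 3 = 0.555
  [13→13.5]: (0.12+0.10)/2 × 0.5 = 0.055
  [13.5→14.5]: (0.10+0.08)/2 × 1 = 0.09
  [14.5→15]: (0.08+0.07)/2 × 0.5 = 0.0375
  Sum = 13.5775 mg/L·h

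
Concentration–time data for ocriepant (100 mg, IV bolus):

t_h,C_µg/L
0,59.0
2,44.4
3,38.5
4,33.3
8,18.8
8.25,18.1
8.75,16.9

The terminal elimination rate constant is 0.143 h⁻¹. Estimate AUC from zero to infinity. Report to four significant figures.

AUC = 416.5 µg/L·h

Trapezoidal AUC_0→8.75:
  [0→2]: (59.0+44.4)/2 × 2 = 103.4
  [2→3]: (44.4+38.5)/2 × 1 = 41.45
  [3→4]: (38.5+33.3)/2 × 1 = 35.9
  [4→8]: (33.3+18.8)/2 × 4 = 104.2
  [8→8.25]: (18.8+18.1)/2 × 0.25 = 4.6125
  [8.25→8.75]: (18.1+16.9)/2 × 0.5 = 8.75
  Sum = 298.3125 µg/L·h
Extrapolated tail: C_last / k_e = 16.9 / 0.143 = 118.182
AUC_0→∞ = 298.3125 + 118.182 = 416.4945 µg/L·h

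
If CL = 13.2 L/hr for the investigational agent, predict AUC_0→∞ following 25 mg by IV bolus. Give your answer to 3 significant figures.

AUC_0→∞ = Dose_iv / CL
        = 25 / 13.2 = 1.89394 mg/L·hr

AUC = 1.89 mg/L·hr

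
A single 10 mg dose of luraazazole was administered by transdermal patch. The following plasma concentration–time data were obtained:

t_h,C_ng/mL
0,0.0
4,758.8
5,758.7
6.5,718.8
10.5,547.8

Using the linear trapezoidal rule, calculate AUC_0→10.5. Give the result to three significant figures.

Trapezoidal AUC_0→10.5:
  [0→4]: (0.0+758.8)/2 × 4 = 1517.6
  [4→5]: (758.8+758.7)/2 × 1 = 758.75
  [5→6.5]: (758.7+718.8)/2 × 1.5 = 1108.125
  [6.5→10.5]: (718.8+547.8)/2 × 4 = 2533.2
  Sum = 5917.675 ng/mL·h

AUC = 5920 ng/mL·h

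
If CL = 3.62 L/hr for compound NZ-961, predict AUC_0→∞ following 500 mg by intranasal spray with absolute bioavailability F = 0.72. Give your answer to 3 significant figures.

AUC_0→∞ = F × Dose / CL
        = 0.72 × 500 / 3.62 = 99.4475 mg/L·hr

AUC = 99.4 mg/L·hr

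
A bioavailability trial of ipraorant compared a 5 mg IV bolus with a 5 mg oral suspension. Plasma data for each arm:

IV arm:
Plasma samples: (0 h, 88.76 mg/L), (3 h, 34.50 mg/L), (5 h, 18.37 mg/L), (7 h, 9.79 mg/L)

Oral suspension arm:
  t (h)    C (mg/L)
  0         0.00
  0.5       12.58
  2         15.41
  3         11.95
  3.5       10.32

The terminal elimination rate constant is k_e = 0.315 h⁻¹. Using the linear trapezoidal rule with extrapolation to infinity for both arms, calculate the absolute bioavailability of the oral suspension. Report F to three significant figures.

Trapezoidal AUC_0→7 (IV):
  [0→3]: (88.76+34.50)/2 × 3 = 184.89
  [3→5]: (34.50+18.37)/2 × 2 = 52.87
  [5→7]: (18.37+9.79)/2 × 2 = 28.16
  Sum = 265.92 mg/L·h
IV tail: 9.79/0.315 = 31.079; AUC_iv,0→∞ = 265.92 + 31.079 = 296.999 mg/L·h
Trapezoidal AUC_0→3.5 (oral suspension):
  [0→0.5]: (0.00+12.58)/2 × 0.5 = 3.145
  [0.5→2]: (12.58+15.41)/2 × 1.5 = 20.9925
  [2→3]: (15.41+11.95)/2 × 1 = 13.68
  [3→3.5]: (11.95+10.32)/2 × 0.5 = 5.5675
  Sum = 43.385 mg/L·h
oral suspension tail: 10.32/0.315 = 32.762; AUC_ev,0→∞ = 43.385 + 32.762 = 76.147 mg/L·h
F = (AUC_ev/D_ev)/(AUC_iv/D_iv) = (76.147/5)/(296.999/5) = 15.2294/59.3998 = 0.2564

F = 0.256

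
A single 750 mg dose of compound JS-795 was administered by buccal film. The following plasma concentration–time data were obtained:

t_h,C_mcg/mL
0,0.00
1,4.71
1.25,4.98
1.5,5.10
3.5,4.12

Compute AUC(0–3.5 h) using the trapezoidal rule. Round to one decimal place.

AUC = 14.0 mcg/mL·h

Trapezoidal AUC_0→3.5:
  [0→1]: (0.00+4.71)/2 × 1 = 2.355
  [1→1.25]: (4.71+4.98)/2 × 0.25 = 1.21125
  [1.25→1.5]: (4.98+5.10)/2 × 0.25 = 1.26
  [1.5→3.5]: (5.10+4.12)/2 × 2 = 9.22
  Sum = 14.04625 mcg/mL·h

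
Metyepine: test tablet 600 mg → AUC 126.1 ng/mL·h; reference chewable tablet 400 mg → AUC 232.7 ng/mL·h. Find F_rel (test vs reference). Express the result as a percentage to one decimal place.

F_rel = (AUC_test/D_test) / (AUC_ref/D_ref)
      = (126.1/600) / (232.7/400)
      = 0.210167 / 0.58175 = 0.3613 = 36.13%

F_rel = 36.1%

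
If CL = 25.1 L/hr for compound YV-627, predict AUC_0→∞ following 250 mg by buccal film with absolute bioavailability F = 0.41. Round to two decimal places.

AUC = 4.08 mg/L·hr

AUC_0→∞ = F × Dose / CL
        = 0.41 × 250 / 25.1 = 4.08367 mg/L·hr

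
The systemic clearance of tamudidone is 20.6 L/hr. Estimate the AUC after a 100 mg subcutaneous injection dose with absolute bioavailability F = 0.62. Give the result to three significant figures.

AUC = 3.01 mg/L·hr

AUC_0→∞ = F × Dose / CL
        = 0.62 × 100 / 20.6 = 3.00971 mg/L·hr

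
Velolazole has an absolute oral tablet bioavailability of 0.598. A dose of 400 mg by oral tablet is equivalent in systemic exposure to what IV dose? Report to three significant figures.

D_iv = 239 mg

Systemic exposure from an extravascular dose = F × D_ev, so the equivalent IV dose is F × D_ev.
D_iv = F × D_ev = 0.598 × 400 = 239.2 mg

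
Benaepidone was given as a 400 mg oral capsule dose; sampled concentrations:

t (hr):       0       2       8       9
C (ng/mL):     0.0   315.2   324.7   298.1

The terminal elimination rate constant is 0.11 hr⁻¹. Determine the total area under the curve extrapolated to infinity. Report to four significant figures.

AUC = 5256 ng/mL·hr

Trapezoidal AUC_0→9:
  [0→2]: (0.0+315.2)/2 × 2 = 315.2
  [2→8]: (315.2+324.7)/2 × 6 = 1919.7
  [8→9]: (324.7+298.1)/2 × 1 = 311.4
  Sum = 2546.3 ng/mL·hr
Extrapolated tail: C_last / k_e = 298.1 / 0.11 = 2710.000
AUC_0→∞ = 2546.3 + 2710.000 = 5256.3 ng/mL·hr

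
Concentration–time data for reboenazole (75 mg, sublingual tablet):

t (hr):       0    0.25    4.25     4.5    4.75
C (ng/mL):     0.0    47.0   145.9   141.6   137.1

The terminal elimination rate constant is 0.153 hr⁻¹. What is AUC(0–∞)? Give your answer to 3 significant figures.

Trapezoidal AUC_0→4.75:
  [0→0.25]: (0.0+47.0)/2 × 0.25 = 5.875
  [0.25→4.25]: (47.0+145.9)/2 × 4 = 385.8
  [4.25→4.5]: (145.9+141.6)/2 × 0.25 = 35.9375
  [4.5→4.75]: (141.6+137.1)/2 × 0.25 = 34.8375
  Sum = 462.45 ng/mL·hr
Extrapolated tail: C_last / k_e = 137.1 / 0.153 = 896.078
AUC_0→∞ = 462.45 + 896.078 = 1358.528 ng/mL·hr

AUC = 1360 ng/mL·hr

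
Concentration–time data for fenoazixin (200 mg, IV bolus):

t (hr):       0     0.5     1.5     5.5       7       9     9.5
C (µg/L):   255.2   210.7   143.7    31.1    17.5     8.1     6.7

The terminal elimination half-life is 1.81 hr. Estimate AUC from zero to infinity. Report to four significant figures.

Trapezoidal AUC_0→9.5:
  [0→0.5]: (255.2+210.7)/2 × 0.5 = 116.475
  [0.5→1.5]: (210.7+143.7)/2 × 1 = 177.2
  [1.5→5.5]: (143.7+31.1)/2 × 4 = 349.6
  [5.5→7]: (31.1+17.5)/2 × 1.5 = 36.45
  [7→9]: (17.5+8.1)/2 × 2 = 25.6
  [9→9.5]: (8.1+6.7)/2 × 0.5 = 3.7
  Sum = 709.025 µg/L·hr
k_e = ln2 / t½ = 0.693147 / 1.81 = 0.3830 hr^-1
Extrapolated tail: C_last / k_e = 6.7 / 0.383 = 17.493
AUC_0→∞ = 709.025 + 17.493 = 726.518 µg/L·hr

AUC = 726.5 µg/L·hr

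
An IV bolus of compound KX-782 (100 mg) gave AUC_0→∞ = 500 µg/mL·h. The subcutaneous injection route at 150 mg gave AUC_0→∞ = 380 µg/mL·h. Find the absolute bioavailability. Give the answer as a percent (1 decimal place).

F = 50.7%

F = (AUC_ev / D_ev) / (AUC_iv / D_iv)
  = (380/150) / (500/100)
  = 2.53333 / 5 = 0.5067
  = 50.67%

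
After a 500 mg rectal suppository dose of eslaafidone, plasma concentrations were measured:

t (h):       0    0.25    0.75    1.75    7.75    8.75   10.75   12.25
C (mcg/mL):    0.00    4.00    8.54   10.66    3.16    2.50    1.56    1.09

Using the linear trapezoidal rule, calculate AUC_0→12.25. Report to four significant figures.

Trapezoidal AUC_0→12.25:
  [0→0.25]: (0.00+4.00)/2 × 0.25 = 0.5
  [0.25→0.75]: (4.00+8.54)/2 × 0.5 = 3.135
  [0.75→1.75]: (8.54+10.66)/2 × 1 = 9.6
  [1.75→7.75]: (10.66+3.16)/2 × 6 = 41.46
  [7.75→8.75]: (3.16+2.50)/2 × 1 = 2.83
  [8.75→10.75]: (2.50+1.56)/2 × 2 = 4.06
  [10.75→12.25]: (1.56+1.09)/2 × 1.5 = 1.9875
  Sum = 63.5725 mcg/mL·h

AUC = 63.57 mcg/mL·h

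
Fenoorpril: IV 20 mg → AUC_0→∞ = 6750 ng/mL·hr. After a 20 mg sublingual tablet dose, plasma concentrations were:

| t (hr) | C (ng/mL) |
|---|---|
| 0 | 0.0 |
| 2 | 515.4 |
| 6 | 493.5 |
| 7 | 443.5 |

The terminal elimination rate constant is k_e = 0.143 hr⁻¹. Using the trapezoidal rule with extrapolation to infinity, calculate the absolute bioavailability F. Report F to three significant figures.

F = 0.904

Trapezoidal AUC_0→7 (sublingual tablet):
  [0→2]: (0.0+515.4)/2 × 2 = 515.4
  [2→6]: (515.4+493.5)/2 × 4 = 2017.8
  [6→7]: (493.5+443.5)/2 × 1 = 468.5
  Sum = 3001.7 ng/mL·hr
Tail: C_last/k_e = 443.5/0.143 = 3101.399
AUC_0→∞ (sublingual tablet) = 3001.7 + 3101.399 = 6103.099 ng/mL·hr
F = (AUC_ev/D_ev)/(AUC_iv/D_iv) = (6103.099/20)/(6750/20) = 305.15495/337.5 = 0.9042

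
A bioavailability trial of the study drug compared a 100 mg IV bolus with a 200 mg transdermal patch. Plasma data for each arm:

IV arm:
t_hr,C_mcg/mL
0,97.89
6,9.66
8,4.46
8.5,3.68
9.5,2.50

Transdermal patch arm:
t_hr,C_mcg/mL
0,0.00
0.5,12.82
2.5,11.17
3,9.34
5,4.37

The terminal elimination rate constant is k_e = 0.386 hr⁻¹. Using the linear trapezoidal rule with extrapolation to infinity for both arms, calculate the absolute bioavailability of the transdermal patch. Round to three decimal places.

Trapezoidal AUC_0→9.5 (IV):
  [0→6]: (97.89+9.66)/2 × 6 = 322.65
  [6→8]: (9.66+4.46)/2 × 2 = 14.12
  [8→8.5]: (4.46+3.68)/2 × 0.5 = 2.035
  [8.5→9.5]: (3.68+2.50)/2 × 1 = 3.09
  Sum = 341.895 mcg/mL·hr
IV tail: 2.50/0.386 = 6.477; AUC_iv,0→∞ = 341.895 + 6.477 = 348.372 mcg/mL·hr
Trapezoidal AUC_0→5 (transdermal patch):
  [0→0.5]: (0.00+12.82)/2 × 0.5 = 3.205
  [0.5→2.5]: (12.82+11.17)/2 × 2 = 23.99
  [2.5→3]: (11.17+9.34)/2 × 0.5 = 5.1275
  [3→5]: (9.34+4.37)/2 × 2 = 13.71
  Sum = 46.0325 mcg/mL·hr
transdermal patch tail: 4.37/0.386 = 11.321; AUC_ev,0→∞ = 46.0325 + 11.321 = 57.3535 mcg/mL·hr
F = (AUC_ev/D_ev)/(AUC_iv/D_iv) = (57.3535/200)/(348.372/100) = 0.2867675/3.48372 = 0.0823

F = 0.082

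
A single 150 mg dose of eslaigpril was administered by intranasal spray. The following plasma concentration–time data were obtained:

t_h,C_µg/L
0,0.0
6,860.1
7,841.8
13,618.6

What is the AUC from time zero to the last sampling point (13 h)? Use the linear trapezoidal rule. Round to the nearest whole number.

Trapezoidal AUC_0→13:
  [0→6]: (0.0+860.1)/2 × 6 = 2580.3
  [6→7]: (860.1+841.8)/2 × 1 = 850.95
  [7→13]: (841.8+618.6)/2 × 6 = 4381.2
  Sum = 7812.45 µg/L·h

AUC = 7812 µg/L·h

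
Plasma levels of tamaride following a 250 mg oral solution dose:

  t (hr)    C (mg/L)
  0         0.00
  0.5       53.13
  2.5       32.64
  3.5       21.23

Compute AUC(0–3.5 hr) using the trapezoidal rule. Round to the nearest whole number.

AUC = 126 mg/L·hr

Trapezoidal AUC_0→3.5:
  [0→0.5]: (0.00+53.13)/2 × 0.5 = 13.2825
  [0.5→2.5]: (53.13+32.64)/2 × 2 = 85.77
  [2.5→3.5]: (32.64+21.23)/2 × 1 = 26.935
  Sum = 125.9875 mg/L·hr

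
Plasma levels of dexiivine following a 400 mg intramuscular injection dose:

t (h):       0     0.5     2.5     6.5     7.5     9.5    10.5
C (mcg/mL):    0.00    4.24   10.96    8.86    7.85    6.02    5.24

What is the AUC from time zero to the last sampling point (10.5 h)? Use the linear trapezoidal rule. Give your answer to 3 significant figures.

Trapezoidal AUC_0→10.5:
  [0→0.5]: (0.00+4.24)/2 × 0.5 = 1.06
  [0.5→2.5]: (4.24+10.96)/2 × 2 = 15.2
  [2.5→6.5]: (10.96+8.86)/2 × 4 = 39.64
  [6.5→7.5]: (8.86+7.85)/2 × 1 = 8.355
  [7.5→9.5]: (7.85+6.02)/2 × 2 = 13.87
  [9.5→10.5]: (6.02+5.24)/2 × 1 = 5.63
  Sum = 83.755 mcg/mL·h

AUC = 83.8 mcg/mL·h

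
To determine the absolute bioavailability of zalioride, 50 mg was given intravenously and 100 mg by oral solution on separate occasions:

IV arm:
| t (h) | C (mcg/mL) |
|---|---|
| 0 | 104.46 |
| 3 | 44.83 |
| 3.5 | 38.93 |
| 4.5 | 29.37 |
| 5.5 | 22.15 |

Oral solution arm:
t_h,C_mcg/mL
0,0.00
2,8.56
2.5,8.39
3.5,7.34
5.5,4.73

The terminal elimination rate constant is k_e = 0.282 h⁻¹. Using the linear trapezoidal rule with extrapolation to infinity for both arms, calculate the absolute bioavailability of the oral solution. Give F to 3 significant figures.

F = 0.0646

Trapezoidal AUC_0→5.5 (IV):
  [0→3]: (104.46+44.83)/2 × 3 = 223.935
  [3→3.5]: (44.83+38.93)/2 × 0.5 = 20.94
  [3.5→4.5]: (38.93+29.37)/2 × 1 = 34.15
  [4.5→5.5]: (29.37+22.15)/2 × 1 = 25.76
  Sum = 304.785 mcg/mL·h
IV tail: 22.15/0.282 = 78.546; AUC_iv,0→∞ = 304.785 + 78.546 = 383.331 mcg/mL·h
Trapezoidal AUC_0→5.5 (oral solution):
  [0→2]: (0.00+8.56)/2 × 2 = 8.56
  [2→2.5]: (8.56+8.39)/2 × 0.5 = 4.2375
  [2.5→3.5]: (8.39+7.34)/2 × 1 = 7.865
  [3.5→5.5]: (7.34+4.73)/2 × 2 = 12.07
  Sum = 32.7325 mcg/mL·h
oral solution tail: 4.73/0.282 = 16.773; AUC_ev,0→∞ = 32.7325 + 16.773 = 49.5055 mcg/mL·h
F = (AUC_ev/D_ev)/(AUC_iv/D_iv) = (49.5055/100)/(383.331/50) = 0.495055/7.66662 = 0.0646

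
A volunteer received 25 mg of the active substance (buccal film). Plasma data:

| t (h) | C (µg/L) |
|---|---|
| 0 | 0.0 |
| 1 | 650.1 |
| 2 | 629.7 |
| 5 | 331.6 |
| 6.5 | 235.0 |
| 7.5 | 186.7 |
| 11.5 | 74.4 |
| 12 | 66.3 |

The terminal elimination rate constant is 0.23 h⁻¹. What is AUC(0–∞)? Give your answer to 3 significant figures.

Trapezoidal AUC_0→12:
  [0→1]: (0.0+650.1)/2 × 1 = 325.05
  [1→2]: (650.1+629.7)/2 × 1 = 639.9
  [2→5]: (629.7+331.6)/2 × 3 = 1441.95
  [5→6.5]: (331.6+235.0)/2 × 1.5 = 424.95
  [6.5→7.5]: (235.0+186.7)/2 × 1 = 210.85
  [7.5→11.5]: (186.7+74.4)/2 × 4 = 522.2
  [11.5→12]: (74.4+66.3)/2 × 0.5 = 35.175
  Sum = 3600.075 µg/L·h
Extrapolated tail: C_last / k_e = 66.3 / 0.23 = 288.261
AUC_0→∞ = 3600.075 + 288.261 = 3888.336 µg/L·h

AUC = 3890 µg/L·h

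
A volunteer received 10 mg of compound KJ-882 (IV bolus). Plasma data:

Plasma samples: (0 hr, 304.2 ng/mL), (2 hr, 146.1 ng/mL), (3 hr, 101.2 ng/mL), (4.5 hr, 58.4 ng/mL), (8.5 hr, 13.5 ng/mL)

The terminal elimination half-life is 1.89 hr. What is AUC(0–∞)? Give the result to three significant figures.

AUC = 874 ng/mL·hr

Trapezoidal AUC_0→8.5:
  [0→2]: (304.2+146.1)/2 × 2 = 450.3
  [2→3]: (146.1+101.2)/2 × 1 = 123.65
  [3→4.5]: (101.2+58.4)/2 × 1.5 = 119.7
  [4.5→8.5]: (58.4+13.5)/2 × 4 = 143.8
  Sum = 837.45 ng/mL·hr
k_e = ln2 / t½ = 0.693147 / 1.89 = 0.3667 hr^-1
Extrapolated tail: C_last / k_e = 13.5 / 0.3667 = 36.815
AUC_0→∞ = 837.45 + 36.815 = 874.265 ng/mL·hr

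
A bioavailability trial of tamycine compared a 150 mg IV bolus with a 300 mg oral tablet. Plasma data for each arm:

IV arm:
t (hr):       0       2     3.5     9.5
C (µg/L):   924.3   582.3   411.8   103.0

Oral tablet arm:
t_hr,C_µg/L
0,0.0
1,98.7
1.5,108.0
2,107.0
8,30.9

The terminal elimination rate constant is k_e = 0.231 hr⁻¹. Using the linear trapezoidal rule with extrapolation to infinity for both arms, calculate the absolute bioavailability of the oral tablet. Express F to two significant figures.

F = 0.083

Trapezoidal AUC_0→9.5 (IV):
  [0→2]: (924.3+582.3)/2 × 2 = 1506.6
  [2→3.5]: (582.3+411.8)/2 × 1.5 = 745.575
  [3.5→9.5]: (411.8+103.0)/2 × 6 = 1544.4
  Sum = 3796.575 µg/L·hr
IV tail: 103.0/0.231 = 445.887; AUC_iv,0→∞ = 3796.575 + 445.887 = 4242.462 µg/L·hr
Trapezoidal AUC_0→8 (oral tablet):
  [0→1]: (0.0+98.7)/2 × 1 = 49.35
  [1→1.5]: (98.7+108.0)/2 × 0.5 = 51.675
  [1.5→2]: (108.0+107.0)/2 × 0.5 = 53.75
  [2→8]: (107.0+30.9)/2 × 6 = 413.7
  Sum = 568.475 µg/L·hr
oral tablet tail: 30.9/0.231 = 133.766; AUC_ev,0→∞ = 568.475 + 133.766 = 702.241 µg/L·hr
F = (AUC_ev/D_ev)/(AUC_iv/D_iv) = (702.241/300)/(4242.462/150) = 2.3408/28.28308 = 0.0828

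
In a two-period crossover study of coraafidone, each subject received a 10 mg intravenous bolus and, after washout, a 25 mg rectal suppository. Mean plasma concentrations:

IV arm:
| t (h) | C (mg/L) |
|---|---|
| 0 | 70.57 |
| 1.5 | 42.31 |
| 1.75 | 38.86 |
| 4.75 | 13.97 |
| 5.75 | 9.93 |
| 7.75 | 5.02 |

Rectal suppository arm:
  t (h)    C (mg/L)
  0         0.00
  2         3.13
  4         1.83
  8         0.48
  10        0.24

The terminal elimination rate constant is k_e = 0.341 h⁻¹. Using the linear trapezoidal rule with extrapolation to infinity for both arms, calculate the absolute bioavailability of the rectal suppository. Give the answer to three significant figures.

F = 0.0262

Trapezoidal AUC_0→7.75 (IV):
  [0→1.5]: (70.57+42.31)/2 × 1.5 = 84.66
  [1.5→1.75]: (42.31+38.86)/2 × 0.25 = 10.14625
  [1.75→4.75]: (38.86+13.97)/2 × 3 = 79.245
  [4.75→5.75]: (13.97+9.93)/2 × 1 = 11.95
  [5.75→7.75]: (9.93+5.02)/2 × 2 = 14.95
  Sum = 200.95125 mg/L·h
IV tail: 5.02/0.341 = 14.721; AUC_iv,0→∞ = 200.95125 + 14.721 = 215.67225 mg/L·h
Trapezoidal AUC_0→10 (rectal suppository):
  [0→2]: (0.00+3.13)/2 × 2 = 3.13
  [2→4]: (3.13+1.83)/2 × 2 = 4.96
  [4→8]: (1.83+0.48)/2 × 4 = 4.62
  [8→10]: (0.48+0.24)/2 × 2 = 0.72
  Sum = 13.43 mg/L·h
rectal suppository tail: 0.24/0.341 = 0.704; AUC_ev,0→∞ = 13.43 + 0.704 = 14.134 mg/L·h
F = (AUC_ev/D_ev)/(AUC_iv/D_iv) = (14.134/25)/(215.67225/10) = 0.56536/21.567225 = 0.0262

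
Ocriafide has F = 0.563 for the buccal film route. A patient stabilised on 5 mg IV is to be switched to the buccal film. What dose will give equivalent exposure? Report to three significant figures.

D_buccal = 8.88 mg

For equal systemic exposure: F × D_ev = D_iv
D_ev = D_iv / F = 5 / 0.563 = 8.88099 mg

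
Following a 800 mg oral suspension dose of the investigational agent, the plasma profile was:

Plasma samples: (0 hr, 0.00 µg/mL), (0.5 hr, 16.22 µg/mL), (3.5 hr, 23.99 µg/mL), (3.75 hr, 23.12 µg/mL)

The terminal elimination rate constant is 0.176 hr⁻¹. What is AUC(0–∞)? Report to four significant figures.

AUC = 201.6 µg/mL·hr

Trapezoidal AUC_0→3.75:
  [0→0.5]: (0.00+16.22)/2 × 0.5 = 4.055
  [0.5→3.5]: (16.22+23.99)/2 × 3 = 60.315
  [3.5→3.75]: (23.99+23.12)/2 × 0.25 = 5.88875
  Sum = 70.25875 µg/mL·hr
Extrapolated tail: C_last / k_e = 23.12 / 0.176 = 131.364
AUC_0→∞ = 70.25875 + 131.364 = 201.62275 µg/mL·hr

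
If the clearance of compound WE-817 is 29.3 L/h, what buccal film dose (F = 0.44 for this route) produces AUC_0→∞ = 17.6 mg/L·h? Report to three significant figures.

Dose = 1170 mg

Dose = CL × AUC_0→∞ / F
     = 29.3 × 17.6 / 0.44 = 1172 mg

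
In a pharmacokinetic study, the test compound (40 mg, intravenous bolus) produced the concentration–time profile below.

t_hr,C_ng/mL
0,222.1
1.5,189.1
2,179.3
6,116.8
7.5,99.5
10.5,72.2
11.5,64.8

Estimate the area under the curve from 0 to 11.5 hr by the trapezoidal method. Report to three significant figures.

Trapezoidal AUC_0→11.5:
  [0→1.5]: (222.1+189.1)/2 × 1.5 = 308.4
  [1.5→2]: (189.1+179.3)/2 × 0.5 = 92.1
  [2→6]: (179.3+116.8)/2 × 4 = 592.2
  [6→7.5]: (116.8+99.5)/2 × 1.5 = 162.225
  [7.5→10.5]: (99.5+72.2)/2 × 3 = 257.55
  [10.5→11.5]: (72.2+64.8)/2 × 1 = 68.5
  Sum = 1480.975 ng/mL·hr

AUC = 1480 ng/mL·hr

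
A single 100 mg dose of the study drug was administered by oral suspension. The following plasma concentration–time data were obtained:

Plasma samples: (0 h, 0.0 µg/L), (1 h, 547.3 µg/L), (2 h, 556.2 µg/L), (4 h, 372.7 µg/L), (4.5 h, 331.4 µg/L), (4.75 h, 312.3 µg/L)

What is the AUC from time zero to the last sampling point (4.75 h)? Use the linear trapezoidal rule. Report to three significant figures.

Trapezoidal AUC_0→4.75:
  [0→1]: (0.0+547.3)/2 × 1 = 273.65
  [1→2]: (547.3+556.2)/2 × 1 = 551.75
  [2→4]: (556.2+372.7)/2 × 2 = 928.9
  [4→4.5]: (372.7+331.4)/2 × 0.5 = 176.025
  [4.5→4.75]: (331.4+312.3)/2 × 0.25 = 80.4625
  Sum = 2010.7875 µg/L·h

AUC = 2010 µg/L·h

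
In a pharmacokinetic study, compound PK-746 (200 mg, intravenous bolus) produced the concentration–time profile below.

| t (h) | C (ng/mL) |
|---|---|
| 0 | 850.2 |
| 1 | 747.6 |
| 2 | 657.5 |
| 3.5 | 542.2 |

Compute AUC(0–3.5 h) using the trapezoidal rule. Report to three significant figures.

Trapezoidal AUC_0→3.5:
  [0→1]: (850.2+747.6)/2 × 1 = 798.9
  [1→2]: (747.6+657.5)/2 × 1 = 702.55
  [2→3.5]: (657.5+542.2)/2 × 1.5 = 899.775
  Sum = 2401.225 ng/mL·h

AUC = 2400 ng/mL·h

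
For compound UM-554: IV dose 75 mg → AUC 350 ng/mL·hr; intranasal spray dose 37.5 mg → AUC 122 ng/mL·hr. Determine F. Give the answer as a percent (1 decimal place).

F = (AUC_ev / D_ev) / (AUC_iv / D_iv)
  = (122/37.5) / (350/75)
  = 3.25333 / 4.66667 = 0.6971
  = 69.71%

F = 69.7%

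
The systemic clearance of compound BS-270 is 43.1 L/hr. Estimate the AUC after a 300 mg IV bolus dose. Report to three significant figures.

AUC_0→∞ = Dose_iv / CL
        = 300 / 43.1 = 6.96056 mg/L·hr

AUC = 6.96 mg/L·hr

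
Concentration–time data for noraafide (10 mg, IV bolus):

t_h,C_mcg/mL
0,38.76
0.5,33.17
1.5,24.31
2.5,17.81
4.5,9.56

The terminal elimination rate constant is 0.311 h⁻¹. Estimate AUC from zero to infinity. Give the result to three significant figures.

Trapezoidal AUC_0→4.5:
  [0→0.5]: (38.76+33.17)/2 × 0.5 = 17.9825
  [0.5→1.5]: (33.17+24.31)/2 × 1 = 28.74
  [1.5→2.5]: (24.31+17.81)/2 × 1 = 21.06
  [2.5→4.5]: (17.81+9.56)/2 × 2 = 27.37
  Sum = 95.1525 mcg/mL·h
Extrapolated tail: C_last / k_e = 9.56 / 0.311 = 30.740
AUC_0→∞ = 95.1525 + 30.740 = 125.8925 mcg/mL·h

AUC = 126 mcg/mL·h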